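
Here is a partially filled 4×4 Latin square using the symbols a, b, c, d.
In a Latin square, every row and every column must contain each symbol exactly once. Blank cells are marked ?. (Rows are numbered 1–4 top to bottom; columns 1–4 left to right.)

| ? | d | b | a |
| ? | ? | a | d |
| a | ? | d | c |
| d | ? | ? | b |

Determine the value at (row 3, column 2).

Row 3 already has {a, c, d} and column 2 already has {d}, so row 3, column 2 must be b.

b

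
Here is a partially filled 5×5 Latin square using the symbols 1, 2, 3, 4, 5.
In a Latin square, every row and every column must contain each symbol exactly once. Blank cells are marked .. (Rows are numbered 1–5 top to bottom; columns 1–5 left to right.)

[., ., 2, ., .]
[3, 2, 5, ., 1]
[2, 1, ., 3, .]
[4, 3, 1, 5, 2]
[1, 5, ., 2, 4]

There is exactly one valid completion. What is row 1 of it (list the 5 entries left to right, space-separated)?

5 4 2 1 3

Row 1, column 1: row 1 has {2} and column 1 has {1, 2, 3, 4}, leaving only 5.
Row 1, column 2: row 1 has {2, 5} and column 2 has {1, 2, 3, 5}, leaving only 4.
Row 1, column 4: row 1 has {2, 4, 5} and column 4 has {2, 3, 5}, leaving only 1.
Row 1, column 5: row 1 has {1, 2, 4, 5} and column 5 has {1, 2, 4}, leaving only 3.
So row 1 reads: 5 4 2 1 3.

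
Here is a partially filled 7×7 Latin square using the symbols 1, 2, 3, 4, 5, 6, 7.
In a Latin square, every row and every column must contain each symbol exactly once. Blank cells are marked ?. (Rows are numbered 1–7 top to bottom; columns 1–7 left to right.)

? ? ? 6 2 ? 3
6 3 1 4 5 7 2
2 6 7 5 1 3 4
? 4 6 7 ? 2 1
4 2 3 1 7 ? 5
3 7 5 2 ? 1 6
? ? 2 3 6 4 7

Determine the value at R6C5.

4

Row 6 already has {1, 2, 3, 5, 6, 7} and column 5 already has {1, 2, 5, 6, 7}, so row 6, column 5 must be 4.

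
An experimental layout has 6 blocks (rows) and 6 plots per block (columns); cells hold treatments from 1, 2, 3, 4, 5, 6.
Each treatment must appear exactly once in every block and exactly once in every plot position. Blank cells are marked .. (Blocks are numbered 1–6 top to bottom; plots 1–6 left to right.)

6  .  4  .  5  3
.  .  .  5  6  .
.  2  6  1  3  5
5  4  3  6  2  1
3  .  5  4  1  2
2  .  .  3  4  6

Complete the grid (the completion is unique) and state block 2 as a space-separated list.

Block 2, plot 6: block 2 has {5, 6} and plot 6 has {1, 2, 3, 5, 6}, leaving only 4.
Block 2, plot 1: block 2 has {4, 5, 6} and plot 1 has {2, 3, 5, 6}, leaving only 1.
Block 2, plot 2: block 2 has {1, 4, 5, 6} and plot 2 has {2, 4}, leaving only 3.
Block 2, plot 3: block 2 has {1, 3, 4, 5, 6} and plot 3 has {3, 4, 5, 6}, leaving only 2.
So block 2 reads: 1 3 2 5 6 4.

1 3 2 5 6 4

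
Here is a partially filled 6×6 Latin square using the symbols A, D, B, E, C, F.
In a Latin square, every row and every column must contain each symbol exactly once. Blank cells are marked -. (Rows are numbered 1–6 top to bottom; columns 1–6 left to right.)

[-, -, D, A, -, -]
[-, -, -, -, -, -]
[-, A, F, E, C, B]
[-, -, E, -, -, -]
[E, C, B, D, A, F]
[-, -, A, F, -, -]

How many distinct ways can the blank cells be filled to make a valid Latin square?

Row 1, column 1: eliminating its row and column leaves {B, C, F}.
Row 1, column 2: eliminating its row and column leaves {B, E, F}.
Row 1, column 5: eliminating its row and column leaves {B, E, F}.
Row 1, column 6: eliminating its row and column leaves {E, C}.
Row 2, column 1: eliminating its row and column leaves {A, D, B, C, F}.
Row 2, column 2: eliminating its row and column leaves {D, B, E, F}.
Row 2, column 3: eliminating its row and column leaves {C}.
Row 2, column 4: eliminating its row and column leaves {B, C}.
Row 2, column 5: eliminating its row and column leaves {D, B, E, F}.
Row 2, column 6: eliminating its row and column leaves {A, D, E, C}.
Row 3, column 1: eliminating its row and column leaves {D}.
Row 4, column 1: eliminating its row and column leaves {A, D, B, C, F}.
Row 4, column 2: eliminating its row and column leaves {D, B, F}.
Row 4, column 4: eliminating its row and column leaves {B, C}.
Row 4, column 5: eliminating its row and column leaves {D, B, F}.
Row 4, column 6: eliminating its row and column leaves {A, D, C}.
Row 6, column 1: eliminating its row and column leaves {D, B, C}.
Row 6, column 2: eliminating its row and column leaves {D, B, E}.
Row 6, column 5: eliminating its row and column leaves {D, B, E}.
Row 6, column 6: eliminating its row and column leaves {D, E, C}.
Enumerating the assignments across these blanks that avoid any row or column repeat gives 20 completions.

20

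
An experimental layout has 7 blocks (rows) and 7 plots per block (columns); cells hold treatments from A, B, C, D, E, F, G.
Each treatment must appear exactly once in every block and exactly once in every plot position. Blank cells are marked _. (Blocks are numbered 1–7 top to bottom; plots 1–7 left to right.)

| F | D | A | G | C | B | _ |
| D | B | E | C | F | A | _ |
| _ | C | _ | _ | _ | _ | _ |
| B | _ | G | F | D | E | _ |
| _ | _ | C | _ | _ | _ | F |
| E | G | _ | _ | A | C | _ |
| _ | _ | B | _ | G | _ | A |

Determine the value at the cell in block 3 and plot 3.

D

Block 1, plot 7: block 1 has {A, B, C, D, F, G} and plot 7 has {A, F}, leaving only E.
Block 2, plot 7: block 2 has {A, B, C, D, E, F} and plot 7 has {A, E, F}, leaving only G.
Block 4, plot 2: block 4 has {B, D, E, F, G} and plot 2 has {B, C, D, G}, leaving only A.
Block 4, plot 7: block 4 has {A, B, D, E, F, G} and plot 7 has {A, E, F, G}, leaving only C.
Block 5, plot 2: block 5 has {C, F} and plot 2 has {A, B, C, D, G}, leaving only E.
Block 5, plot 5: block 5 has {C, E, F} and plot 5 has {A, C, D, F, G}, leaving only B.
Block 3, plot 5: block 3 has {C} and plot 5 has {A, B, C, D, F, G}, leaving only E.
Block 7, plot 1: block 7 has {A, B, G} and plot 1 has {B, D, E, F}, leaving only C.
Block 7, plot 2: block 7 has {A, B, C, G} and plot 2 has {A, B, C, D, E, G}, leaving only F.
Block 7, plot 6: block 7 has {A, B, C, F, G} and plot 6 has {A, B, C, E}, leaving only D.
Block 5, plot 6: block 5 has {B, C, E, F} and plot 6 has {A, B, C, D, E}, leaving only G.
Block 3, plot 6: block 3 has {C, E} and plot 6 has {A, B, C, D, E, G}, leaving only F.
Block 3 already has {C, E, F} and plot 3 already has {A, B, C, E, G}, so block 3, plot 3 must be D.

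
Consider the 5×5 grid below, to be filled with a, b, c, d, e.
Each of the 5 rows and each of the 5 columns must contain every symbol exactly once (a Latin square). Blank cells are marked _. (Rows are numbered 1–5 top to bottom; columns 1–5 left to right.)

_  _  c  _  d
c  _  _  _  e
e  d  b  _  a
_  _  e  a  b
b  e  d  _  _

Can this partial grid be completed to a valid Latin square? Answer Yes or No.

No

Row 1, column 1: row 1 has {c, d} and column 1 has {b, c, e}, so it must be a.
Row 1, column 2: row 1 has {a, c, d} and column 2 has {d, e}, so it must be b.
Row 1, column 4: row 1 has {a, b, c, d} and column 4 has {a}, so it must be e.
Row 2, column 2: row 2 has {c, e} and column 2 has {b, d, e}, so it must be a.
Now row 2, column 3: row 2 together with column 3 already contain {a, b, c, d, e} — every symbol — so nothing can go there. The grid has no valid completion.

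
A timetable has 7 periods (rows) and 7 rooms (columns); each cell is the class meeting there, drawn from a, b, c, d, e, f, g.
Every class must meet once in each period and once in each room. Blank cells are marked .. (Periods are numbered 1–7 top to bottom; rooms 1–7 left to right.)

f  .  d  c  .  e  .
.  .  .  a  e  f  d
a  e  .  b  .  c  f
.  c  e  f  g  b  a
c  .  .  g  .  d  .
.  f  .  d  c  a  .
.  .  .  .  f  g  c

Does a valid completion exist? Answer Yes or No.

Yes

No period or room among the givens repeats a symbol, and propagating forced cells runs into no contradiction.
One valid completion exists (for instance, f g d c a e b / g b c a e f d / a e g b d c f / d c e f g b a / c a f g b d e / e f b d c a g / b d a e f g c).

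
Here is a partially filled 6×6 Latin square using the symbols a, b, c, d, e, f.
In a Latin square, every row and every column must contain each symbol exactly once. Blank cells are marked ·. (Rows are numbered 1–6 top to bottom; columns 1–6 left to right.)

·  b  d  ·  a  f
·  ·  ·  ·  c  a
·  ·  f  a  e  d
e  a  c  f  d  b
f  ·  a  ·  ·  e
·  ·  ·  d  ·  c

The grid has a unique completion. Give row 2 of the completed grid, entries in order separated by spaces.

Row 1, column 1: row 1 has {a, b, d, f} and column 1 has {e, f}, leaving only c.
Row 1, column 4: row 1 has {a, b, c, d, f} and column 4 has {a, d, f}, leaving only e.
Row 2, column 4: row 2 has {a, c} and column 4 has {a, d, e, f}, leaving only b.
Row 2, column 1: row 2 has {a, b, c} and column 1 has {c, e, f}, leaving only d.
Row 2, column 3: row 2 has {a, b, c, d} and column 3 has {a, c, d, f}, leaving only e.
Row 2, column 2: row 2 has {a, b, c, d, e} and column 2 has {a, b}, leaving only f.
So row 2 reads: d f e b c a.

d f e b c a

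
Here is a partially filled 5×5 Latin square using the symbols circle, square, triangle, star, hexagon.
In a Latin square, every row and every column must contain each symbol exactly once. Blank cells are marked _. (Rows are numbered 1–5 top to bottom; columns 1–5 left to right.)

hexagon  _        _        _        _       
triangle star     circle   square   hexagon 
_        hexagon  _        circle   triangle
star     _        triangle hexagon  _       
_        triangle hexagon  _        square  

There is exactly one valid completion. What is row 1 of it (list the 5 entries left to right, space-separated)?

Row 3, column 1: row 3 has {circle, triangle, hexagon} and column 1 has {triangle, star, hexagon}, leaving only square.
Row 3, column 3: row 3 has {circle, square, triangle, hexagon} and column 3 has {circle, triangle, hexagon}, leaving only star.
Row 1, column 3: row 1 has {hexagon} and column 3 has {circle, triangle, star, hexagon}, leaving only square.
Row 1, column 2: row 1 has {square, hexagon} and column 2 has {triangle, star, hexagon}, leaving only circle.
Row 1, column 5: row 1 has {circle, square, hexagon} and column 5 has {square, triangle, hexagon}, leaving only star.
Row 1, column 4: row 1 has {circle, square, star, hexagon} and column 4 has {circle, square, hexagon}, leaving only triangle.
So row 1 reads: hexagon circle square triangle star.

hexagon circle square triangle star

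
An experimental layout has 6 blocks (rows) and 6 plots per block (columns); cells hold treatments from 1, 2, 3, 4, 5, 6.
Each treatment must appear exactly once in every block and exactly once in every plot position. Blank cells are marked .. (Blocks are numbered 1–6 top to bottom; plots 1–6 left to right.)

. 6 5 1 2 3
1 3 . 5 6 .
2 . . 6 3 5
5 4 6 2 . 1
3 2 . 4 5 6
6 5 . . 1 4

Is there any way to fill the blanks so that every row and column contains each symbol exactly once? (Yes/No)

No

Block 4, plot 5: block 4 together with plot 5 already contain {1, 2, 3, 4, 5, 6} — every symbol — so nothing can go there. The grid has no valid completion.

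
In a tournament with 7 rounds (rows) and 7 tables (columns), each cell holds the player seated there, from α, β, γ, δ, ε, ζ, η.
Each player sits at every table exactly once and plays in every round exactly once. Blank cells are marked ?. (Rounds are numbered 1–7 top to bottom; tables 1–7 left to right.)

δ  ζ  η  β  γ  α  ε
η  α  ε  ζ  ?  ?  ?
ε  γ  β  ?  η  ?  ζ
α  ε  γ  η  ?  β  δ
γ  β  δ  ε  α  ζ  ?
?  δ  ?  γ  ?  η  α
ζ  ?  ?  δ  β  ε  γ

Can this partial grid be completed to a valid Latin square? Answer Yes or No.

Yes

No round or table among the givens repeats a symbol, and propagating forced cells runs into no contradiction.
One valid completion exists (for instance, δ ζ η β γ α ε / η α ε ζ δ γ β / ε γ β α η δ ζ / α ε γ η ζ β δ / γ β δ ε α ζ η / β δ ζ γ ε η α / ζ η α δ β ε γ).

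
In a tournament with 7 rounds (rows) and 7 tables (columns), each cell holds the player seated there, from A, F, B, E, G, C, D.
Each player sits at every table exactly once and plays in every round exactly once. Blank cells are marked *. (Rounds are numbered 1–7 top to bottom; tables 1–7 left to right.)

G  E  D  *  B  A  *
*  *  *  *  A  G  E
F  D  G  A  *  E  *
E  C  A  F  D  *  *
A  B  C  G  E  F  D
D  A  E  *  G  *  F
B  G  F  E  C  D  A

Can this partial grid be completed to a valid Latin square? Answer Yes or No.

Round 3, table 5: round 3 together with table 5 already contain {A, F, B, E, G, C, D} — every symbol — so nothing can go there. The grid has no valid completion.

No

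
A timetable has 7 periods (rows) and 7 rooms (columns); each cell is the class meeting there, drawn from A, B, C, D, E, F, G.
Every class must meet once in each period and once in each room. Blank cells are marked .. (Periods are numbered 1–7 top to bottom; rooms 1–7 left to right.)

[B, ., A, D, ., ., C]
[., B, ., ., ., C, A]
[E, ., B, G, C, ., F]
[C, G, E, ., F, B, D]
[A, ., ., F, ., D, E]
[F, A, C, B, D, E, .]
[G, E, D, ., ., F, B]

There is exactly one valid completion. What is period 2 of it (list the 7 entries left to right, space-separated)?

D B F E G C A

Period 2, room 1: period 2 has {A, B, C} and room 1 has {A, B, C, E, F, G}, leaving only D.
Period 2, room 4: period 2 has {A, B, C, D} and room 4 has {B, D, F, G}, leaving only E.
Period 2, room 5: period 2 has {A, B, C, D, E} and room 5 has {C, D, F}, leaving only G.
Period 2, room 3: period 2 has {A, B, C, D, E, G} and room 3 has {A, B, C, D, E}, leaving only F.
So period 2 reads: D B F E G C A.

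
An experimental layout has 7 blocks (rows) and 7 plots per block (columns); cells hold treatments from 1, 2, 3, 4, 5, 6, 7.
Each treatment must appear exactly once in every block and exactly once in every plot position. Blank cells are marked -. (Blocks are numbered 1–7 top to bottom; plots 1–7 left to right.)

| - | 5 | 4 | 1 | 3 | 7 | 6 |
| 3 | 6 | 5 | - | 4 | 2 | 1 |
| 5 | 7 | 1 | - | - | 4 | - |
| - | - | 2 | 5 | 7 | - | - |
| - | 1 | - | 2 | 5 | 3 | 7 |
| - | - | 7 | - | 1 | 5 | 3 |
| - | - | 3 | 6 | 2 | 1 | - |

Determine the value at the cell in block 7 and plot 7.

5

Block 1, plot 1: block 1 has {1, 3, 4, 5, 6, 7} and plot 1 has {3, 5}, leaving only 2.
Block 2, plot 4: block 2 has {1, 2, 3, 4, 5, 6} and plot 4 has {1, 2, 5, 6}, leaving only 7.
Block 3, plot 4: block 3 has {1, 4, 5, 7} and plot 4 has {1, 2, 5, 6, 7}, leaving only 3.
Block 3, plot 5: block 3 has {1, 3, 4, 5, 7} and plot 5 has {1, 2, 3, 4, 5, 7}, leaving only 6.
Block 3, plot 7: block 3 has {1, 3, 4, 5, 6, 7} and plot 7 has {1, 3, 6, 7}, leaving only 2.
Block 4, plot 6: block 4 has {2, 5, 7} and plot 6 has {1, 2, 3, 4, 5, 7}, leaving only 6.
Block 4, plot 7: block 4 has {2, 5, 6, 7} and plot 7 has {1, 2, 3, 6, 7}, leaving only 4.
Block 7 already has {1, 2, 3, 6} and plot 7 already has {1, 2, 3, 4, 6, 7}, so block 7, plot 7 must be 5.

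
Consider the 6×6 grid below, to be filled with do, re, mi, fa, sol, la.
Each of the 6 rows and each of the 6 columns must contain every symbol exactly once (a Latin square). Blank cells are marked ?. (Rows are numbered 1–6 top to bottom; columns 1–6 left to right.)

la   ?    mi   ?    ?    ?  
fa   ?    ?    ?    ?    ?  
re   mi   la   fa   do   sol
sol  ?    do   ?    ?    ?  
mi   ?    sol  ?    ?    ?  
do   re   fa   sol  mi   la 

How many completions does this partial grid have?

14

Row 1, column 2: eliminating its row and column leaves {do, fa, sol}.
Row 1, column 4: eliminating its row and column leaves {do, re}.
Row 1, column 5: eliminating its row and column leaves {re, fa, sol}.
Row 1, column 6: eliminating its row and column leaves {do, re, fa}.
Row 2, column 2: eliminating its row and column leaves {do, sol, la}.
Row 2, column 3: eliminating its row and column leaves {re}.
Row 2, column 4: eliminating its row and column leaves {do, re, mi, la}.
Row 2, column 5: eliminating its row and column leaves {re, sol, la}.
Row 2, column 6: eliminating its row and column leaves {do, re, mi}.
Row 4, column 2: eliminating its row and column leaves {fa, la}.
Row 4, column 4: eliminating its row and column leaves {re, mi, la}.
Row 4, column 5: eliminating its row and column leaves {re, fa, la}.
Row 4, column 6: eliminating its row and column leaves {re, mi, fa}.
Row 5, column 2: eliminating its row and column leaves {do, fa, la}.
Row 5, column 4: eliminating its row and column leaves {do, re, la}.
Row 5, column 5: eliminating its row and column leaves {re, fa, la}.
Row 5, column 6: eliminating its row and column leaves {do, re, fa}.
Enumerating the assignments across these blanks that avoid any row or column repeat gives 14 completions.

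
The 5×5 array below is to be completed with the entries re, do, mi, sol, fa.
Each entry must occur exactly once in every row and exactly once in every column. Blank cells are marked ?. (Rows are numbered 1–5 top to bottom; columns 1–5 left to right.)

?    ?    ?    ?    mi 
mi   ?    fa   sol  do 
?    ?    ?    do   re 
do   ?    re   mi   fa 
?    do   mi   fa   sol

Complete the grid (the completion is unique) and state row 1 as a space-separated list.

Row 1, column 4: row 1 has {mi} and column 4 has {do, mi, sol, fa}, leaving only re.
Row 2, column 2: row 2 has {do, mi, sol, fa} and column 2 has {do}, leaving only re.
Row 3, column 3: row 3 has {re, do} and column 3 has {re, mi, fa}, leaving only sol.
Row 1, column 3: row 1 has {re, mi} and column 3 has {re, mi, sol, fa}, leaving only do.
Row 3, column 1: row 3 has {re, do, sol} and column 1 has {do, mi}, leaving only fa.
Row 1, column 1: row 1 has {re, do, mi} and column 1 has {do, mi, fa}, leaving only sol.
Row 1, column 2: row 1 has {re, do, mi, sol} and column 2 has {re, do}, leaving only fa.
So row 1 reads: sol fa do re mi.

sol fa do re mi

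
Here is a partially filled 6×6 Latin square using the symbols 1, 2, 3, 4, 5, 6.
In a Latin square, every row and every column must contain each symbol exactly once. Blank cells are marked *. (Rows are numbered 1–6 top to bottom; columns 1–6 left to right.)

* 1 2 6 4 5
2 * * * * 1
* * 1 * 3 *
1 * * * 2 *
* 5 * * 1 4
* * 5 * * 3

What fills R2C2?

Row 1, column 1: row 1 has {1, 2, 4, 5, 6} and column 1 has {1, 2}, leaving only 3.
Row 4, column 6: row 4 has {1, 2} and column 6 has {1, 3, 4, 5}, leaving only 6.
Row 3, column 6: row 3 has {1, 3} and column 6 has {1, 3, 4, 5, 6}, leaving only 2.
Row 5, column 1: row 5 has {1, 4, 5} and column 1 has {1, 2, 3}, leaving only 6.
Row 5, column 3: row 5 has {1, 4, 5, 6} and column 3 has {1, 2, 5}, leaving only 3.
Row 4, column 3: row 4 has {1, 2, 6} and column 3 has {1, 2, 3, 5}, leaving only 4.
Row 2, column 3: row 2 has {1, 2} and column 3 has {1, 2, 3, 4, 5}, leaving only 6.
Row 2, column 5: row 2 has {1, 2, 6} and column 5 has {1, 2, 3, 4}, leaving only 5.
Row 4, column 2: row 4 has {1, 2, 4, 6} and column 2 has {1, 5}, leaving only 3.
Row 2 already has {1, 2, 5, 6} and column 2 already has {1, 3, 5}, so row 2, column 2 must be 4.

4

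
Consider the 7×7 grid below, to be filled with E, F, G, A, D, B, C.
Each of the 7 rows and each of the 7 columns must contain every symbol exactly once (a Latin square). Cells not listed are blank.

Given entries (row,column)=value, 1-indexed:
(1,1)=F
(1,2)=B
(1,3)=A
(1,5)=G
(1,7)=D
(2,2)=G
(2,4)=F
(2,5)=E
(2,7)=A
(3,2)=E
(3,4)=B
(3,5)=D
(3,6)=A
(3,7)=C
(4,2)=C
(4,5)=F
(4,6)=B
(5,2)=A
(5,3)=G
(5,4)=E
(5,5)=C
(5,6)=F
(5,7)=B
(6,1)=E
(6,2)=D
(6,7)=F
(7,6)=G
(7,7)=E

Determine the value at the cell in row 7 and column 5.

Row 1, column 4: row 1 has {F, G, A, D, B} and column 4 has {E, F, B}, leaving only C.
Row 1, column 6: row 1 has {F, G, A, D, B, C} and column 6 has {F, G, A, B}, leaving only E.
Row 3, column 1: row 3 has {E, A, D, B, C} and column 1 has {E, F}, leaving only G.
Row 3, column 3: row 3 has {E, G, A, D, B, C} and column 3 has {G, A}, leaving only F.
Row 4, column 7: row 4 has {F, B, C} and column 7 has {E, F, A, D, B, C}, leaving only G.
Row 5, column 1: row 5 has {E, F, G, A, B, C} and column 1 has {E, F, G}, leaving only D.
Row 4, column 1: row 4 has {F, G, B, C} and column 1 has {E, F, G, D}, leaving only A.
Row 4, column 4: row 4 has {F, G, A, B, C} and column 4 has {E, F, B, C}, leaving only D.
Row 4, column 3: row 4 has {F, G, A, D, B, C} and column 3 has {F, G, A}, leaving only E.
Row 6, column 6: row 6 has {E, F, D} and column 6 has {E, F, G, A, B}, leaving only C.
Row 2, column 6: row 2 has {E, F, G, A} and column 6 has {E, F, G, A, B, C}, leaving only D.
Row 6, column 3: row 6 has {E, F, D, C} and column 3 has {E, F, G, A}, leaving only B.
Row 2, column 3: row 2 has {E, F, G, A, D} and column 3 has {E, F, G, A, B}, leaving only C.
Row 2, column 1: row 2 has {E, F, G, A, D, C} and column 1 has {E, F, G, A, D}, leaving only B.
Row 6, column 5: row 6 has {E, F, D, B, C} and column 5 has {E, F, G, D, C}, leaving only A.
Row 7 already has {E, G} and column 5 already has {E, F, G, A, D, C}, so row 7, column 5 must be B.

B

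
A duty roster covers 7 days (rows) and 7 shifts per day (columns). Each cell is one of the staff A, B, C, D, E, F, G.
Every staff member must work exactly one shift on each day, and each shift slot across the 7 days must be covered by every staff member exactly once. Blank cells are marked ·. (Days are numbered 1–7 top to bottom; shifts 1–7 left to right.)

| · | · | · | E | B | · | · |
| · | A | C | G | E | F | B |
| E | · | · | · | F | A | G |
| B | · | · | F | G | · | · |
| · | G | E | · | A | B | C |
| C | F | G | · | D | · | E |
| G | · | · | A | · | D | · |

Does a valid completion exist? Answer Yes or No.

Day 6, shift 6: day 6 together with shift 6 already contain {A, B, C, D, E, F, G} — every symbol — so nothing can go there. The grid has no valid completion.

No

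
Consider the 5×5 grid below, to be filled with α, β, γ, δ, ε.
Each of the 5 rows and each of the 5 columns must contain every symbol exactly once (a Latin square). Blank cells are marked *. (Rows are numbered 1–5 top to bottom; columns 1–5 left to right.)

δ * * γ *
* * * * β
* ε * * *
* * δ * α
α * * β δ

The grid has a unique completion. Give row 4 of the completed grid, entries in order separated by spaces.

γ β δ ε α

Row 4, column 4: row 4 has {α, δ} and column 4 has {β, γ}, leaving only ε.
Row 1, column 5: row 1 has {γ, δ} and column 5 has {α, β, δ}, leaving only ε.
Row 3, column 5: row 3 has {ε} and column 5 has {α, β, δ, ε}, leaving only γ.
Row 3, column 1: row 3 has {γ, ε} and column 1 has {α, δ}, leaving only β.
Row 4, column 1: row 4 has {α, δ, ε} and column 1 has {α, β, δ}, leaving only γ.
Row 4, column 2: row 4 has {α, γ, δ, ε} and column 2 has {ε}, leaving only β.
So row 4 reads: γ β δ ε α.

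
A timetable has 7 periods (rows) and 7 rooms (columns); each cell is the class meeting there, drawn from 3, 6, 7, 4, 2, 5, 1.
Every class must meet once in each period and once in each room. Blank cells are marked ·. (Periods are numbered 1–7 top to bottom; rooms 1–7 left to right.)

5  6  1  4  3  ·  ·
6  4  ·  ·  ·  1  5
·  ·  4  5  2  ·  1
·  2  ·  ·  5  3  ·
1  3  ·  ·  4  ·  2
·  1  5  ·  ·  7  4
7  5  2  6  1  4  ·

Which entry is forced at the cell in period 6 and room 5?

6

Period 6 already has {7, 4, 5, 1} and room 5 already has {3, 4, 2, 5, 1}, so period 6, room 5 must be 6.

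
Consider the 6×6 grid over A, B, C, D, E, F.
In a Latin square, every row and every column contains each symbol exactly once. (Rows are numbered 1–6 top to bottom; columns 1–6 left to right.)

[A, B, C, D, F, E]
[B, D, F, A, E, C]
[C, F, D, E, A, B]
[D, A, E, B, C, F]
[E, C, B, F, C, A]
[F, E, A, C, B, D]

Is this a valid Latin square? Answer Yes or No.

Column 5 contains C twice (at rows 4 and 5), so it is not a permutation.

No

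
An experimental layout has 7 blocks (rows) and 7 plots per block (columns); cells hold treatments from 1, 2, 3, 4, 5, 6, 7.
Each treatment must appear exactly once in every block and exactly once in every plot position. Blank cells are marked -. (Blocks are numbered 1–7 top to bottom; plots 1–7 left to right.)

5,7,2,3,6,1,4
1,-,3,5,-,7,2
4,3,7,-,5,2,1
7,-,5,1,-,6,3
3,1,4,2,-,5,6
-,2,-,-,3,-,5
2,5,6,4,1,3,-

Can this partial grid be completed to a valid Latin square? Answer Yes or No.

Yes

No block or plot among the givens repeats a symbol, and propagating forced cells runs into no contradiction.
One valid completion exists (for instance, 5 7 2 3 6 1 4 / 1 6 3 5 4 7 2 / 4 3 7 6 5 2 1 / 7 4 5 1 2 6 3 / 3 1 4 2 7 5 6 / 6 2 1 7 3 4 5 / 2 5 6 4 1 3 7).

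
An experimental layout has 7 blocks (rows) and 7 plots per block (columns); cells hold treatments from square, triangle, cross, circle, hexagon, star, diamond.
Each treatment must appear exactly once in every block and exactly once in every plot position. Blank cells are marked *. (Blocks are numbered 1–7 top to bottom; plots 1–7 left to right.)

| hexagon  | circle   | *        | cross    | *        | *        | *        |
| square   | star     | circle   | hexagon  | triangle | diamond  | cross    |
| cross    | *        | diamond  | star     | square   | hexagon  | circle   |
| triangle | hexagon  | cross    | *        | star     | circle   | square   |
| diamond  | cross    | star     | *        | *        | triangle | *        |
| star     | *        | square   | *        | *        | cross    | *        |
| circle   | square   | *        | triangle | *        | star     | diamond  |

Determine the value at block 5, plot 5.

circle

Block 1, plot 3: block 1 has {cross, circle, hexagon} and plot 3 has {square, cross, circle, star, diamond}, leaving only triangle.
Block 1, plot 5: block 1 has {triangle, cross, circle, hexagon} and plot 5 has {square, triangle, star}, leaving only diamond.
Block 1, plot 6: block 1 has {triangle, cross, circle, hexagon, diamond} and plot 6 has {triangle, cross, circle, hexagon, star, diamond}, leaving only square.
Block 1, plot 7: block 1 has {square, triangle, cross, circle, hexagon, diamond} and plot 7 has {square, cross, circle, diamond}, leaving only star.
Block 3, plot 2: block 3 has {square, cross, circle, hexagon, star, diamond} and plot 2 has {square, cross, circle, hexagon, star}, leaving only triangle.
Block 4, plot 4: block 4 has {square, triangle, cross, circle, hexagon, star} and plot 4 has {triangle, cross, hexagon, star}, leaving only diamond.
Block 5, plot 7: block 5 has {triangle, cross, star, diamond} and plot 7 has {square, cross, circle, star, diamond}, leaving only hexagon.
Block 5 already has {triangle, cross, hexagon, star, diamond} and plot 5 already has {square, triangle, star, diamond}, so block 5, plot 5 must be circle.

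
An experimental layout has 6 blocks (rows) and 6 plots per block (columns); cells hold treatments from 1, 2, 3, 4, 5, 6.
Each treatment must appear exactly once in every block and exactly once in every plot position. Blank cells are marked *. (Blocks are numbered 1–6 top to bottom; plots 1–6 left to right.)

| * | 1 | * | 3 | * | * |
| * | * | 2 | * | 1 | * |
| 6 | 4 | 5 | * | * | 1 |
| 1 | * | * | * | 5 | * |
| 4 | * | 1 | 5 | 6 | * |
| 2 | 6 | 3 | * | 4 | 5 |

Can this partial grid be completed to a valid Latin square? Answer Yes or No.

No block or plot among the givens repeats a symbol, and propagating forced cells runs into no contradiction.
One valid completion exists (for instance, 5 1 4 3 2 6 / 3 5 2 6 1 4 / 6 4 5 2 3 1 / 1 3 6 4 5 2 / 4 2 1 5 6 3 / 2 6 3 1 4 5).

Yes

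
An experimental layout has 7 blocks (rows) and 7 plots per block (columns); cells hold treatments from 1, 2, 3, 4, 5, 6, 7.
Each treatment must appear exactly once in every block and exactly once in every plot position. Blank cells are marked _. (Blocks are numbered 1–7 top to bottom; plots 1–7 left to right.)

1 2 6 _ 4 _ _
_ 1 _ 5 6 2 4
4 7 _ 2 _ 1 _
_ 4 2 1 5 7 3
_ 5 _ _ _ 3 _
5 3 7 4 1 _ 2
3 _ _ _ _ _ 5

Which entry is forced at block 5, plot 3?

4

Block 1, plot 6: block 1 has {1, 2, 4, 6} and plot 6 has {1, 2, 3, 7}, leaving only 5.
Block 1, plot 7: block 1 has {1, 2, 4, 5, 6} and plot 7 has {2, 3, 4, 5}, leaving only 7.
Block 1, plot 4: block 1 has {1, 2, 4, 5, 6, 7} and plot 4 has {1, 2, 4, 5}, leaving only 3.
Block 2, plot 1: block 2 has {1, 2, 4, 5, 6} and plot 1 has {1, 3, 4, 5}, leaving only 7.
Block 2, plot 3: block 2 has {1, 2, 4, 5, 6, 7} and plot 3 has {2, 6, 7}, leaving only 3.
Block 3, plot 3: block 3 has {1, 2, 4, 7} and plot 3 has {2, 3, 6, 7}, leaving only 5.
Block 3, plot 5: block 3 has {1, 2, 4, 5, 7} and plot 5 has {1, 4, 5, 6}, leaving only 3.
Block 3, plot 7: block 3 has {1, 2, 3, 4, 5, 7} and plot 7 has {2, 3, 4, 5, 7}, leaving only 6.
Block 4, plot 1: block 4 has {1, 2, 3, 4, 5, 7} and plot 1 has {1, 3, 4, 5, 7}, leaving only 6.
Block 5, plot 1: block 5 has {3, 5} and plot 1 has {1, 3, 4, 5, 6, 7}, leaving only 2.
Block 5, plot 5: block 5 has {2, 3, 5} and plot 5 has {1, 3, 4, 5, 6}, leaving only 7.
Block 5, plot 4: block 5 has {2, 3, 5, 7} and plot 4 has {1, 2, 3, 4, 5}, leaving only 6.
Block 5, plot 7: block 5 has {2, 3, 5, 6, 7} and plot 7 has {2, 3, 4, 5, 6, 7}, leaving only 1.
Block 5 already has {1, 2, 3, 5, 6, 7} and plot 3 already has {2, 3, 5, 6, 7}, so block 5, plot 3 must be 4.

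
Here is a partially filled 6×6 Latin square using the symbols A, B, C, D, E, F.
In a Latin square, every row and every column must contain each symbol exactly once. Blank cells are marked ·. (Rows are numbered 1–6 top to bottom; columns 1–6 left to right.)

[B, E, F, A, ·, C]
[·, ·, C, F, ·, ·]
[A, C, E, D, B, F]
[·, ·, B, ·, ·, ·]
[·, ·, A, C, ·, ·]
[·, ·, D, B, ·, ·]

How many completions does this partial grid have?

Row 1, column 5: eliminating its row and column leaves {D}.
Row 2, column 1: eliminating its row and column leaves {D, E}.
Row 2, column 2: eliminating its row and column leaves {A, B, D}.
Row 2, column 5: eliminating its row and column leaves {A, D, E}.
Row 2, column 6: eliminating its row and column leaves {A, B, D, E}.
Row 4, column 1: eliminating its row and column leaves {C, D, E, F}.
Row 4, column 2: eliminating its row and column leaves {A, D, F}.
Row 4, column 4: eliminating its row and column leaves {E}.
Row 4, column 5: eliminating its row and column leaves {A, C, D, E, F}.
Row 4, column 6: eliminating its row and column leaves {A, D, E}.
Row 5, column 1: eliminating its row and column leaves {D, E, F}.
Row 5, column 2: eliminating its row and column leaves {B, D, F}.
Row 5, column 5: eliminating its row and column leaves {D, E, F}.
Row 5, column 6: eliminating its row and column leaves {B, D, E}.
Row 6, column 1: eliminating its row and column leaves {C, E, F}.
Row 6, column 2: eliminating its row and column leaves {A, F}.
Row 6, column 5: eliminating its row and column leaves {A, C, E, F}.
Row 6, column 6: eliminating its row and column leaves {A, E}.
Enumerating the assignments across these blanks that avoid any row or column repeat gives 10 completions.

10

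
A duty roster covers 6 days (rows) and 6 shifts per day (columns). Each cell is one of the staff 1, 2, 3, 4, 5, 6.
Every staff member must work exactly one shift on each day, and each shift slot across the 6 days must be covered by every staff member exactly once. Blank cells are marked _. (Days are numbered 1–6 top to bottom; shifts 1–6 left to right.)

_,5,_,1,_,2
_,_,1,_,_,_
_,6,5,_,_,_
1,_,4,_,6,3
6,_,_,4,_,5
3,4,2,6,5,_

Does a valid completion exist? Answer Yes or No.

Yes

No day or shift among the givens repeats a symbol, and propagating forced cells runs into no contradiction.
One valid completion exists (for instance, 4 5 6 1 3 2 / 5 3 1 2 4 6 / 2 6 5 3 1 4 / 1 2 4 5 6 3 / 6 1 3 4 2 5 / 3 4 2 6 5 1).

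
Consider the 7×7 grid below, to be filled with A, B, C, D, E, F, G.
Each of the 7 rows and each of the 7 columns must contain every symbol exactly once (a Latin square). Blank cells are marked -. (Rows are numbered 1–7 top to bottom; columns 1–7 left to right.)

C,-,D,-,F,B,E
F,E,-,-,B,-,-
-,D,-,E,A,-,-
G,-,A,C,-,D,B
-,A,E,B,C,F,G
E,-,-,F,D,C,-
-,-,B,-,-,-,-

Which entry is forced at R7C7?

F

Row 1, column 2: row 1 has {B, C, D, E, F} and column 2 has {A, D, E}, leaving only G.
Row 1, column 4: row 1 has {B, C, D, E, F, G} and column 4 has {B, C, E, F}, leaving only A.
Row 3, column 1: row 3 has {A, D, E} and column 1 has {C, E, F, G}, leaving only B.
Row 3, column 6: row 3 has {A, B, D, E} and column 6 has {B, C, D, F}, leaving only G.
Row 2, column 6: row 2 has {B, E, F} and column 6 has {B, C, D, F, G}, leaving only A.
Row 4, column 2: row 4 has {A, B, C, D, G} and column 2 has {A, D, E, G}, leaving only F.
Row 4, column 5: row 4 has {A, B, C, D, F, G} and column 5 has {A, B, C, D, F}, leaving only E.
Row 5, column 1: row 5 has {A, B, C, E, F, G} and column 1 has {B, C, E, F, G}, leaving only D.
Row 6, column 2: row 6 has {C, D, E, F} and column 2 has {A, D, E, F, G}, leaving only B.
Row 6, column 3: row 6 has {B, C, D, E, F} and column 3 has {A, B, D, E}, leaving only G.
Row 2, column 3: row 2 has {A, B, E, F} and column 3 has {A, B, D, E, G}, leaving only C.
Row 2, column 7: row 2 has {A, B, C, E, F} and column 7 has {B, E, G}, leaving only D.
Row 2, column 4: row 2 has {A, B, C, D, E, F} and column 4 has {A, B, C, E, F}, leaving only G.
Row 3, column 3: row 3 has {A, B, D, E, G} and column 3 has {A, B, C, D, E, G}, leaving only F.
Row 3, column 7: row 3 has {A, B, D, E, F, G} and column 7 has {B, D, E, G}, leaving only C.
Row 6, column 7: row 6 has {B, C, D, E, F, G} and column 7 has {B, C, D, E, G}, leaving only A.
Row 7 already has {B} and column 7 already has {A, B, C, D, E, G}, so row 7, column 7 must be F.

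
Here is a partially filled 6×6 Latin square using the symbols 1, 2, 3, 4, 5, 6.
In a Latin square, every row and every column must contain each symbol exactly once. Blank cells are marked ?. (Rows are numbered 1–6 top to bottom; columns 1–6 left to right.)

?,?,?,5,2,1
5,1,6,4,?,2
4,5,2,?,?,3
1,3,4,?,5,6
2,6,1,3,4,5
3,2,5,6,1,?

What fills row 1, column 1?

Row 1 already has {1, 2, 5} and column 1 already has {1, 2, 3, 4, 5}, so row 1, column 1 must be 6.

6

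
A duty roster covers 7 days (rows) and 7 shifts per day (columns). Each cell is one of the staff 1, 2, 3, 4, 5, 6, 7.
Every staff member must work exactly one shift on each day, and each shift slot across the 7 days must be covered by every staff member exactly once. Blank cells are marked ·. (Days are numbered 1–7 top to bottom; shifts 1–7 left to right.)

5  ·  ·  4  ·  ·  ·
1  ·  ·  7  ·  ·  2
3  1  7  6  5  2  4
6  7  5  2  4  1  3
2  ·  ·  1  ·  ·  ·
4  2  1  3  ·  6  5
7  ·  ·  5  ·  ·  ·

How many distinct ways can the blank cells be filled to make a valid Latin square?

15

Day 1, shift 2: eliminating its day and shift leaves {3, 6}.
Day 1, shift 3: eliminating its day and shift leaves {2, 3, 6}.
Day 1, shift 5: eliminating its day and shift leaves {1, 2, 3, 6, 7}.
Day 1, shift 6: eliminating its day and shift leaves {3, 7}.
Day 1, shift 7: eliminating its day and shift leaves {1, 6, 7}.
Day 2, shift 2: eliminating its day and shift leaves {3, 4, 5, 6}.
Day 2, shift 3: eliminating its day and shift leaves {3, 4, 6}.
Day 2, shift 5: eliminating its day and shift leaves {3, 6}.
Day 2, shift 6: eliminating its day and shift leaves {3, 4, 5}.
Day 5, shift 2: eliminating its day and shift leaves {3, 4, 5, 6}.
Day 5, shift 3: eliminating its day and shift leaves {3, 4, 6}.
Day 5, shift 5: eliminating its day and shift leaves {3, 6, 7}.
Day 5, shift 6: eliminating its day and shift leaves {3, 4, 5, 7}.
Day 5, shift 7: eliminating its day and shift leaves {6, 7}.
Day 6, shift 5: eliminating its day and shift leaves {7}.
Day 7, shift 2: eliminating its day and shift leaves {3, 4, 6}.
Day 7, shift 3: eliminating its day and shift leaves {2, 3, 4, 6}.
Day 7, shift 5: eliminating its day and shift leaves {1, 2, 3, 6}.
Day 7, shift 6: eliminating its day and shift leaves {3, 4}.
Day 7, shift 7: eliminating its day and shift leaves {1, 6}.
Enumerating the assignments across these blanks that avoid any day or shift repeat gives 15 completions.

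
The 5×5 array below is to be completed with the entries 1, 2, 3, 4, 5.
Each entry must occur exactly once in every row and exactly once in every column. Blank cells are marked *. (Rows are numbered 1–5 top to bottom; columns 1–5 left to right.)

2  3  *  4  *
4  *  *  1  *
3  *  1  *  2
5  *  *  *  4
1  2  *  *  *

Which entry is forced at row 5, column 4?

Row 1, column 3: row 1 has {2, 3, 4} and column 3 has {1}, leaving only 5.
Row 1, column 5: row 1 has {2, 3, 4, 5} and column 5 has {2, 4}, leaving only 1.
Row 2, column 2: row 2 has {1, 4} and column 2 has {2, 3}, leaving only 5.
Row 2, column 5: row 2 has {1, 4, 5} and column 5 has {1, 2, 4}, leaving only 3.
Row 2, column 3: row 2 has {1, 3, 4, 5} and column 3 has {1, 5}, leaving only 2.
Row 3, column 2: row 3 has {1, 2, 3} and column 2 has {2, 3, 5}, leaving only 4.
Row 3, column 4: row 3 has {1, 2, 3, 4} and column 4 has {1, 4}, leaving only 5.
Row 5 already has {1, 2} and column 4 already has {1, 4, 5}, so row 5, column 4 must be 3.

3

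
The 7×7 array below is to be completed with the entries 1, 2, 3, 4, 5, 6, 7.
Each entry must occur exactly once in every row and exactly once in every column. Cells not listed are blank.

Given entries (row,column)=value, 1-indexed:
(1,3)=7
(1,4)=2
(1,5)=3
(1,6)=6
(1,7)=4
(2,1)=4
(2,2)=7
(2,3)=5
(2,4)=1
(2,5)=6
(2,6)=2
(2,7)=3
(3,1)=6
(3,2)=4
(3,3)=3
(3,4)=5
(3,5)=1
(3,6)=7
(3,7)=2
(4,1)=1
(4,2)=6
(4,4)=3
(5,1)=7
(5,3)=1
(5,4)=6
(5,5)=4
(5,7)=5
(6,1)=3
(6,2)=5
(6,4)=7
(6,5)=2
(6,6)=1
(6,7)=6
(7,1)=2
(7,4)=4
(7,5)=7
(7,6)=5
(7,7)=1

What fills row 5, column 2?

Row 1, column 1: row 1 has {2, 3, 4, 6, 7} and column 1 has {1, 2, 3, 4, 6, 7}, leaving only 5.
Row 1, column 2: row 1 has {2, 3, 4, 5, 6, 7} and column 2 has {4, 5, 6, 7}, leaving only 1.
Row 4, column 5: row 4 has {1, 3, 6} and column 5 has {1, 2, 3, 4, 6, 7}, leaving only 5.
Row 4, column 6: row 4 has {1, 3, 5, 6} and column 6 has {1, 2, 5, 6, 7}, leaving only 4.
Row 4, column 3: row 4 has {1, 3, 4, 5, 6} and column 3 has {1, 3, 5, 7}, leaving only 2.
Row 4, column 7: row 4 has {1, 2, 3, 4, 5, 6} and column 7 has {1, 2, 3, 4, 5, 6}, leaving only 7.
Row 5, column 6: row 5 has {1, 4, 5, 6, 7} and column 6 has {1, 2, 4, 5, 6, 7}, leaving only 3.
Row 5 already has {1, 3, 4, 5, 6, 7} and column 2 already has {1, 4, 5, 6, 7}, so row 5, column 2 must be 2.

2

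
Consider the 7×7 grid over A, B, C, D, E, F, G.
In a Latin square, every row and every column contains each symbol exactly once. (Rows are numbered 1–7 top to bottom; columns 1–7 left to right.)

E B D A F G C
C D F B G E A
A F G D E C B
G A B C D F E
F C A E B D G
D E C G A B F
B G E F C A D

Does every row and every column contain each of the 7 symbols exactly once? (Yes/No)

Each row is a permutation of the 7 symbols, and so is each column.

Yes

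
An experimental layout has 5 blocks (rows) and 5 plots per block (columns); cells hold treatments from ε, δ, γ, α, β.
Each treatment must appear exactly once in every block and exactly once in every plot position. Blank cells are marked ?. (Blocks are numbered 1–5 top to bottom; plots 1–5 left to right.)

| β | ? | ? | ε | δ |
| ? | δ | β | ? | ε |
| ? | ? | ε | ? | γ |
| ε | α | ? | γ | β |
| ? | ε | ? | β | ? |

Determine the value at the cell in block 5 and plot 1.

δ

Block 1, plot 2: block 1 has {ε, δ, β} and plot 2 has {ε, δ, α}, leaving only γ.
Block 1, plot 3: block 1 has {ε, δ, γ, β} and plot 3 has {ε, β}, leaving only α.
Block 2, plot 4: block 2 has {ε, δ, β} and plot 4 has {ε, γ, β}, leaving only α.
Block 2, plot 1: block 2 has {ε, δ, α, β} and plot 1 has {ε, β}, leaving only γ.
Block 3, plot 2: block 3 has {ε, γ} and plot 2 has {ε, δ, γ, α}, leaving only β.
Block 3, plot 4: block 3 has {ε, γ, β} and plot 4 has {ε, γ, α, β}, leaving only δ.
Block 3, plot 1: block 3 has {ε, δ, γ, β} and plot 1 has {ε, γ, β}, leaving only α.
Block 5 already has {ε, β} and plot 1 already has {ε, γ, α, β}, so block 5, plot 1 must be δ.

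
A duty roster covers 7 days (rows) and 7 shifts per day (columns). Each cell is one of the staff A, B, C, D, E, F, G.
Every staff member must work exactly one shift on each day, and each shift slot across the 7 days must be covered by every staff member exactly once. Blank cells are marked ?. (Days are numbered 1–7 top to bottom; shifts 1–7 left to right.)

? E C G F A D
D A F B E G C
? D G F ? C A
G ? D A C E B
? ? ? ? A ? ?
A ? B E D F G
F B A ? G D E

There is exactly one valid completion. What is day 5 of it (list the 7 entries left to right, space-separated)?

C G E D A B F

Day 5, shift 3: day 5 has {A} and shift 3 has {A, B, C, D, F, G}, leaving only E.
Day 5, shift 6: day 5 has {A, E} and shift 6 has {A, C, D, E, F, G}, leaving only B.
Day 5, shift 1: day 5 has {A, B, E} and shift 1 has {A, D, F, G}, leaving only C.
Day 5, shift 4: day 5 has {A, B, C, E} and shift 4 has {A, B, E, F, G}, leaving only D.
Day 5, shift 7: day 5 has {A, B, C, D, E} and shift 7 has {A, B, C, D, E, G}, leaving only F.
Day 5, shift 2: day 5 has {A, B, C, D, E, F} and shift 2 has {A, B, D, E}, leaving only G.
So day 5 reads: C G E D A B F.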